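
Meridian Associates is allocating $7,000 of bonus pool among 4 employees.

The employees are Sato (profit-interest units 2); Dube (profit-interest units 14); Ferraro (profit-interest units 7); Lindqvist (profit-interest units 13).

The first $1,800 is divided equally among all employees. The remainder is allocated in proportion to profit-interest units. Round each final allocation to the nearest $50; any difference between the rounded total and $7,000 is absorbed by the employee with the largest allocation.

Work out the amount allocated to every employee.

Sato: $750 | Dube: $2,450 | Ferraro: $1,450 | Lindqvist: $2,350

Equal tier: $1,800 ÷ 4 = $450 apiece.
Remainder $5,200 by profit-interest units (total 36): Sato 288.89 → $300; Dube 2,022.22 → $2,000; Ferraro 1,011.11 → $1,000; Lindqvist 1,877.78 → $1,900.
Totals: Sato $450 + $300 = $750; Dube $450 + $2,000 = $2,450; Ferraro $450 + $1,000 = $1,450; Lindqvist $450 + $1,900 = $2,350.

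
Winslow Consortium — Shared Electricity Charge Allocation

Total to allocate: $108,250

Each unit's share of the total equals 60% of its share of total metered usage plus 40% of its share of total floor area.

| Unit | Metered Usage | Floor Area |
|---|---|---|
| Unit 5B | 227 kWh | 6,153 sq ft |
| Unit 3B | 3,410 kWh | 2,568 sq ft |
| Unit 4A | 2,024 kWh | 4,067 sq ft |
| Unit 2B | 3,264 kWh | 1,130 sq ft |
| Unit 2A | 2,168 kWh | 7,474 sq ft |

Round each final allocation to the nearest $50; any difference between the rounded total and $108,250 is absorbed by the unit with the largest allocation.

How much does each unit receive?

Unit 5B: $13,800; Unit 3B: $25,150; Unit 4A: $20,100; Unit 2B: $21,400; Unit 2A: $27,800

Metered usage total 11,093; floor area total 21,392.
Combined weights (60% metered usage + 40% floor area): Unit 5B 0.1273; Unit 3B 0.2325; Unit 4A 0.1855; Unit 2B 0.1977; Unit 2A 0.2570.
Unrounded shares: Unit 5B 13,783.51; Unit 3B 25,163.64; Unit 4A 20,082.71; Unit 2B 21,398.12; Unit 2A 27,822.02.
After rounding ($50): Unit 5B $13,800; Unit 3B $25,150; Unit 4A $20,100; Unit 2B $21,400; Unit 2A $27,800. Sum = $108,250.
No rounding difference to absorb.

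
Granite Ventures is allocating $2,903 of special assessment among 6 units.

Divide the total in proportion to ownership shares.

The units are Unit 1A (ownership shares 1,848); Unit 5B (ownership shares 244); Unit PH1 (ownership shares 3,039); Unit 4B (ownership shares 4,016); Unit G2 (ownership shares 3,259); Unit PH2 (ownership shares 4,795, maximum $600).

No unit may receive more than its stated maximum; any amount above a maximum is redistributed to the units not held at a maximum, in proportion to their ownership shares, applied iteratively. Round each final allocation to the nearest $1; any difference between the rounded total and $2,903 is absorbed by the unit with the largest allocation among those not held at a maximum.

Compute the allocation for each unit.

Unit 1A: $343 | Unit 5B: $45 | Unit PH1: $564 | Unit 4B: $746 | Unit G2: $605 | Unit PH2: $600

Ownership shares total: 17,201.
Unconstrained shares: Unit 1A 311.89; Unit 5B 41.18; Unit PH1 512.89; Unit 4B 677.78; Unit G2 550.02; Unit PH2 809.25.
Capped: Unit PH2 ($600); balance $2,303 reallocated over remaining ownership shares 12,406.
Redistributed shares: Unit 1A 343.06 → $343; Unit 5B 45.30 → $45; Unit PH1 564.15 → $564; Unit 4B 745.51 → $746; Unit G2 604.99 → $605.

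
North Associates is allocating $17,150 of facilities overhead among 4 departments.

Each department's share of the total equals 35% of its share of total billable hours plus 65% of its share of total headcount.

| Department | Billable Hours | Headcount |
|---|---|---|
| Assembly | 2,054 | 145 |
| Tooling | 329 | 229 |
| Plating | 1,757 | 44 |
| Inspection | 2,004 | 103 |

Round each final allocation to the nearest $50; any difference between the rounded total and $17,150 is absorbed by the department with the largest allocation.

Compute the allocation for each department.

Assembly: $5,100 | Tooling: $5,250 | Plating: $2,650 | Inspection: $4,150

Billable hours total 6,144; headcount total 521.
Combined weights (35% billable hours + 65% headcount): Assembly 0.2979; Tooling 0.3044; Plating 0.1550; Inspection 0.2427.
Pro-rata amounts: Assembly 5,109.17; Tooling 5,221.19; Plating 2,657.97; Inspection 4,161.67.
At nearest $50: Assembly $5,100; Tooling $5,200; Plating $2,650; Inspection $4,150. Sum = $17,100.
Difference $17,150 − $17,100 = +$50 applied to largest allocation (Tooling): Tooling becomes $5,250.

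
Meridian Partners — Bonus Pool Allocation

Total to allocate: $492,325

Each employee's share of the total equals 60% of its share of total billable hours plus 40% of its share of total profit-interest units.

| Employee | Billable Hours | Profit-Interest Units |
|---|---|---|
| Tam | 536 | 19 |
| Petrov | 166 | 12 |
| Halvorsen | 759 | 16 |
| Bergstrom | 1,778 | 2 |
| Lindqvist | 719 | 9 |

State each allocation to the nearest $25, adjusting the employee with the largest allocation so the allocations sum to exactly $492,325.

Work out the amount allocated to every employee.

Tam: $104,525; Petrov: $53,125; Halvorsen: $110,975; Bergstrom: $139,475; Lindqvist: $84,225

Billable hours total 3,958; profit-interest units total 58.
Blended shares (60% billable hours + 40% profit-interest units): Tam 0.2123; Petrov 0.1079; Halvorsen 0.2254; Bergstrom 0.2833; Lindqvist 0.1711.
Proportional shares: Tam 104,514.51; Petrov 53,133.11; Halvorsen 110,971.50; Bergstrom 139,487.08; Lindqvist 84,218.79.
Rounded to nearest $25: Tam $104,525; Petrov $53,125; Halvorsen $110,975; Bergstrom $139,475; Lindqvist $84,225. Sum = $492,325.
Rounded total matches; no reconciliation needed.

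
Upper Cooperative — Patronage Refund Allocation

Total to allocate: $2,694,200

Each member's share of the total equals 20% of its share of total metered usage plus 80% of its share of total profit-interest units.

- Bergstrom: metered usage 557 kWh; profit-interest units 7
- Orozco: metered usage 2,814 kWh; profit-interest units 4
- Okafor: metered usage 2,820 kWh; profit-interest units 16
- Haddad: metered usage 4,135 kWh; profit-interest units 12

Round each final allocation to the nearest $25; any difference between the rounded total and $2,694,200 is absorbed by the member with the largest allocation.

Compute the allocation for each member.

Bergstrom: $415,925; Orozco: $367,900; Okafor: $1,031,400; Haddad: $878,975

Metered usage total 10,326; profit-interest units total 39.
Blended shares (20% metered usage + 80% profit-interest units): Bergstrom 0.1544; Orozco 0.1366; Okafor 0.3828; Haddad 0.3262.
Unrounded shares: Bergstrom 415,925.33; Orozco 367,905.07; Okafor 1,031,405.86; Haddad 878,963.73.
At nearest $25: Bergstrom $415,925; Orozco $367,900; Okafor $1,031,400; Haddad $878,975. Sum = $2,694,200.
Sum already equals the total — no adjustment.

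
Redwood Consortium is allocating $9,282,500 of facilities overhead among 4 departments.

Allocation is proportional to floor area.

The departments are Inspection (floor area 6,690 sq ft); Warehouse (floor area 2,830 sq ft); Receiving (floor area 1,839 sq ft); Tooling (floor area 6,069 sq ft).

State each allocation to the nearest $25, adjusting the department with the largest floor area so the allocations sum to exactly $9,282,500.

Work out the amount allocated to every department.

Floor area total: 17,428.
Proportional shares: Inspection 6,690/17,428 × $9,282,500 = 3,563,227.28; Warehouse 2,830/17,428 × $9,282,500 = 1,507,314.38; Receiving 1,839/17,428 × $9,282,500 = 979,488.04; Tooling 6,069/17,428 × $9,282,500 = 3,232,470.31.
After rounding ($25): Inspection $3,563,225; Warehouse $1,507,325; Receiving $979,500; Tooling $3,232,475. Sum = $9,282,525.
Difference $9,282,500 − $9,282,525 = −$25 applied to largest floor area (Inspection): Inspection becomes $3,563,200.

Inspection: $3,563,200 · Warehouse: $1,507,325 · Receiving: $979,500 · Tooling: $3,232,475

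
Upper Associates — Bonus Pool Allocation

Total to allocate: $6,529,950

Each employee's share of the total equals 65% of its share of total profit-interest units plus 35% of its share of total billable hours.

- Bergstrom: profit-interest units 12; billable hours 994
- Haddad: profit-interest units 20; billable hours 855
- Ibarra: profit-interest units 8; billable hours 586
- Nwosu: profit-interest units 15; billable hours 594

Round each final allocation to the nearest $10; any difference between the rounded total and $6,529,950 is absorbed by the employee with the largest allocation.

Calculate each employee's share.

Bergstrom: $1,676,070 · Haddad: $2,188,570 · Ibarra: $1,059,530 · Nwosu: $1,605,780

Totals — profit-interest units 55, billable hours 3,029.
Combined weights (65% profit-interest units + 35% billable hours): Bergstrom 0.2567; Haddad 0.3352; Ibarra 0.1623; Nwosu 0.2459.
Raw shares: Bergstrom 1,676,072.11; Haddad 2,188,569.02; Ibarra 1,059,533.82; Nwosu 1,605,775.05.
At nearest $10: Bergstrom $1,676,070; Haddad $2,188,570; Ibarra $1,059,530; Nwosu $1,605,780. Sum = $6,529,950.
No rounding difference to absorb.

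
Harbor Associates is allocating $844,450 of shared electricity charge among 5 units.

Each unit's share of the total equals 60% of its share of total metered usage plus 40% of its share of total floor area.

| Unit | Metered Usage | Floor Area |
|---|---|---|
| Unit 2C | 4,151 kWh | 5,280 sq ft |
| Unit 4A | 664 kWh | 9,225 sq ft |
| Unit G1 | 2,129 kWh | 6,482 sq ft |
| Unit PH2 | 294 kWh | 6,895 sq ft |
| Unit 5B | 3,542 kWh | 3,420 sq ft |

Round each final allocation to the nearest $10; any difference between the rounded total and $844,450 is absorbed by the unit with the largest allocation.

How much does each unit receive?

Metered usage total 10,780; floor area total 31,302.
Blended shares (60% metered usage + 40% floor area): Unit 2C 0.2985; Unit 4A 0.1548; Unit G1 0.2013; Unit PH2 0.1045; Unit 5B 0.2408.
Raw shares: Unit 2C 252,077.35; Unit 4A 130,755.63; Unit G1 170,012.26; Unit PH2 88,222.24; Unit 5B 203,382.52.
At nearest $10: Unit 2C $252,080; Unit 4A $130,760; Unit G1 $170,010; Unit PH2 $88,220; Unit 5B $203,380. Sum = $844,450.
No rounding difference to absorb.

Unit 2C: $252,080 · Unit 4A: $130,760 · Unit G1: $170,010 · Unit PH2: $88,220 · Unit 5B: $203,380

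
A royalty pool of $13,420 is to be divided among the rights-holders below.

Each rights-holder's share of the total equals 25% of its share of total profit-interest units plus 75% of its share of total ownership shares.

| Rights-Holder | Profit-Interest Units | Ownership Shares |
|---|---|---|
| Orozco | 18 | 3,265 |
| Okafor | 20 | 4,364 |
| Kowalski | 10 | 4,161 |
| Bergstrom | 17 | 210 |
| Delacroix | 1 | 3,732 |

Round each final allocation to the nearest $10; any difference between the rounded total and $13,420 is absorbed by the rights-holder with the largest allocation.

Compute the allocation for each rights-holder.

Orozco: $3,000 · Okafor: $3,810 · Kowalski: $3,170 · Bergstrom: $1,000 · Delacroix: $2,440

Totals — profit-interest units 66, ownership shares 15,732.
Composite weights (25% profit-interest units + 75% ownership shares): Orozco 0.2238; Okafor 0.2838; Kowalski 0.2362; Bergstrom 0.0744; Delacroix 0.1817.
Raw shares: Orozco 3,003.88; Okafor 3,808.66; Kowalski 3,170.45; Bergstrom 998.52; Delacroix 2,438.49.
After rounding ($10): Orozco $3,000; Okafor $3,810; Kowalski $3,170; Bergstrom $1,000; Delacroix $2,440. Sum = $13,420.
Rounded total matches; no reconciliation needed.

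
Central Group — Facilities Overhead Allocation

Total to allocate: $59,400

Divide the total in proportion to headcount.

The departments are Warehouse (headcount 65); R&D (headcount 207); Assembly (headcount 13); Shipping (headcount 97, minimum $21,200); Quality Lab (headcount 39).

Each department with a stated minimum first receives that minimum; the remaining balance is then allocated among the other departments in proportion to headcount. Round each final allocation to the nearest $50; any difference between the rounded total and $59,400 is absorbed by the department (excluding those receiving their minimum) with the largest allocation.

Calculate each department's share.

Minimums first: Shipping $21,200. Remaining pool $38,200.
Remaining pool split over remaining headcount 324: Warehouse 7,663.58 → $7,650; R&D 24,405.56 → $24,400; Assembly 1,532.72 → $1,550; Quality Lab 4,598.15 → $4,600.

Warehouse: $7,650 · R&D: $24,400 · Assembly: $1,550 · Shipping: $21,200 · Quality Lab: $4,600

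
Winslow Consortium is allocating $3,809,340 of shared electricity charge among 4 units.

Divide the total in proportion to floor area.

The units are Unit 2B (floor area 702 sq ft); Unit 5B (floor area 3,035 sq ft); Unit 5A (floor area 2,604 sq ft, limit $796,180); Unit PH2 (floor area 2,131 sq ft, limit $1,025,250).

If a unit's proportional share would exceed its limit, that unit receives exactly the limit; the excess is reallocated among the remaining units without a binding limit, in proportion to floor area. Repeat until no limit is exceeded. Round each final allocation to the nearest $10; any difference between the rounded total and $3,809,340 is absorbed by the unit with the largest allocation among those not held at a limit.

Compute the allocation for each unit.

Sum of floor area: 8,472.
Pro-rata shares before constraints: Unit 2B 315,646.44; Unit 5B 1,364,653.79; Unit 5A 1,170,859.46; Unit PH2 958,180.30.
Held at cap: Unit 5A ($796,180); residual $3,013,160 reallocated over remaining floor area 5,868.
Held at cap: Unit PH2 ($1,025,250); residual $1,987,910 reallocated over remaining floor area 3,737.
Shares after redistribution: Unit 2B 373,431.31 → $373,430; Unit 5B 1,614,478.69 → $1,614,480.

Unit 2B: $373,430 | Unit 5B: $1,614,480 | Unit 5A: $796,180 | Unit PH2: $1,025,250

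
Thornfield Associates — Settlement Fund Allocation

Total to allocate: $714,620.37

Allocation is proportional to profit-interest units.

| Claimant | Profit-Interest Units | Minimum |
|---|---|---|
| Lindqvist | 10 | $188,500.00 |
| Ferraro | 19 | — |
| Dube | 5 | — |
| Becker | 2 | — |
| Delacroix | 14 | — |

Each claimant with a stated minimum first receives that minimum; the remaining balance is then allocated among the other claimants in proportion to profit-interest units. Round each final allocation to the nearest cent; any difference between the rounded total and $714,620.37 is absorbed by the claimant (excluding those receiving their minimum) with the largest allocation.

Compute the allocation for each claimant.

Minimums first: Lindqvist $188,500.00. Balance $526,120.37.
Balance split over remaining profit-interest units 40: Ferraro 249,907.1757 → $249,907.18; Dube 65,765.0462 → $65,765.05; Becker 26,306.0185 → $26,306.02; Delacroix 184,142.1295 → $184,142.13.
Rounding difference −$0.01 applied to Ferraro → $249,907.17.

Lindqvist: $188,500.00 | Ferraro: $249,907.17 | Dube: $65,765.05 | Becker: $26,306.02 | Delacroix: $184,142.13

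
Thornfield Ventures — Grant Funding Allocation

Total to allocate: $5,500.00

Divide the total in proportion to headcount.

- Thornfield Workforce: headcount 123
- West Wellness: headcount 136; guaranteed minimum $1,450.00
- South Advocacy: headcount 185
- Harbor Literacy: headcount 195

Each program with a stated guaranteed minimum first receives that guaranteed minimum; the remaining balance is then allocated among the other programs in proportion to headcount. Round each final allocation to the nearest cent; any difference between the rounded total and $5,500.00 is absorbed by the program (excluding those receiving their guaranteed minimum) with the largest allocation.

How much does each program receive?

Fund the minimums — West Wellness $1,450.00. Balance $4,050.00.
Balance split over remaining headcount 503: Thornfield Workforce 990.3579 → $990.36; South Advocacy 1,489.5626 → $1,489.56; Harbor Literacy 1,570.0795 → $1,570.08.

Thornfield Workforce: $990.36 · West Wellness: $1,450.00 · South Advocacy: $1,489.56 · Harbor Literacy: $1,570.08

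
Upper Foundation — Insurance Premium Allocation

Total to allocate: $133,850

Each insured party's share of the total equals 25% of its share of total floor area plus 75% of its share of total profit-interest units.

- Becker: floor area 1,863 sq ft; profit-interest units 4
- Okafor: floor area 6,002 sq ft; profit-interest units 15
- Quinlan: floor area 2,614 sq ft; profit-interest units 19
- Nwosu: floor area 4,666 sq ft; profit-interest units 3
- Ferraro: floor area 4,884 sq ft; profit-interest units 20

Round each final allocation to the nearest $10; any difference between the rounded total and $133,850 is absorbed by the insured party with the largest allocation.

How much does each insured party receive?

Totals — floor area 20,029, profit-interest units 61.
Blended shares (25% floor area + 75% profit-interest units): Becker 0.0724; Okafor 0.2593; Quinlan 0.2662; Nwosu 0.0951; Ferraro 0.3069.
Pro-rata amounts: Becker 9,695.31; Okafor 34,713.01; Quinlan 35,635.45; Nwosu 12,732.59; Ferraro 41,073.65.
Rounded to nearest $10: Becker $9,700; Okafor $34,710; Quinlan $35,640; Nwosu $12,730; Ferraro $41,070. Sum = $133,850.
No rounding difference to absorb.

Becker: $9,700; Okafor: $34,710; Quinlan: $35,640; Nwosu: $12,730; Ferraro: $41,070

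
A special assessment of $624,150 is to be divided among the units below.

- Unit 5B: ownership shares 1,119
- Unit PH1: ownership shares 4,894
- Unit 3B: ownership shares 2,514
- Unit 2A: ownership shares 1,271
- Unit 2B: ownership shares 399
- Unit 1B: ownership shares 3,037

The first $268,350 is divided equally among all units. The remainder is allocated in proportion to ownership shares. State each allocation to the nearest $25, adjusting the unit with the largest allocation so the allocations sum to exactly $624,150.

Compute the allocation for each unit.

Equal tier: $268,350 ÷ 6 = $44,725 apiece.
Remainder $355,800 by ownership shares (total 13,234): Unit 5B 30,084.65 → $30,075; Unit PH1 131,576.64 → $131,575; Unit 3B 67,589.63 → $67,600; Unit 2A 34,171.21 → $34,175; Unit 2B 10,727.23 → $10,725; Unit 1B 81,650.64 → $81,650.
Totals: Unit 5B $44,725 + $30,075 = $74,800; Unit PH1 $44,725 + $131,575 = $176,300; Unit 3B $44,725 + $67,600 = $112,325; Unit 2A $44,725 + $34,175 = $78,900; Unit 2B $44,725 + $10,725 = $55,450; Unit 1B $44,725 + $81,650 = $126,375.

Unit 5B: $74,800 · Unit PH1: $176,300 · Unit 3B: $112,325 · Unit 2A: $78,900 · Unit 2B: $55,450 · Unit 1B: $126,375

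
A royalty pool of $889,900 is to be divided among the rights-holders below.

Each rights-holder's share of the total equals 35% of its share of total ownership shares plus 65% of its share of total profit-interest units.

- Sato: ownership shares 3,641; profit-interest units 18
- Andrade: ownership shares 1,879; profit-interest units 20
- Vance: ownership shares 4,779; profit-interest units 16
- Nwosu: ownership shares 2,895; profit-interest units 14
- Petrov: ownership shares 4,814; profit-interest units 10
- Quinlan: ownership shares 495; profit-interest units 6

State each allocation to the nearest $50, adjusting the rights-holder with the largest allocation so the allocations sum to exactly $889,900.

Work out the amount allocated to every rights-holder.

Totals — ownership shares 18,503, profit-interest units 84.
Blended shares (35% ownership shares + 65% profit-interest units): Sato 0.2082; Andrade 0.1903; Vance 0.2142; Nwosu 0.1631; Petrov 0.1684; Quinlan 0.0558.
Unrounded shares: Sato 185,240.10; Andrade 169,352.23; Vance 190,624.04; Nwosu 145,137.99; Petrov 149,896.41; Quinlan 49,649.23.
After rounding ($50): Sato $185,250; Andrade $169,350; Vance $190,600; Nwosu $145,150; Petrov $149,900; Quinlan $49,650. Sum = $889,900.
No rounding difference to absorb.

Sato: $185,250 | Andrade: $169,350 | Vance: $190,600 | Nwosu: $145,150 | Petrov: $149,900 | Quinlan: $49,650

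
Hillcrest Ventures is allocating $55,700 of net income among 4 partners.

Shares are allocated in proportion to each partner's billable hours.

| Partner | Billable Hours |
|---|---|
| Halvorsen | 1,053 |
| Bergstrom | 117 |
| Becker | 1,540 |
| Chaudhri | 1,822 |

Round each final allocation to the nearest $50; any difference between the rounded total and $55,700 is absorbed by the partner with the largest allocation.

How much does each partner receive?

Halvorsen: $12,950; Bergstrom: $1,450; Becker: $18,950; Chaudhri: $22,350

Billable hours total: 4,532.
Pro-rata amounts: Halvorsen 1,053/4,532 × $55,700 = 12,941.77; Bergstrom 117/4,532 × $55,700 = 1,437.97; Becker 1,540/4,532 × $55,700 = 18,927.18; Chaudhri 1,822/4,532 × $55,700 = 22,393.07.
At nearest $50: Halvorsen $12,950; Bergstrom $1,450; Becker $18,950; Chaudhri $22,400. Sum = $55,750.
Difference $55,700 − $55,750 = −$50 applied to largest allocation (Chaudhri): Chaudhri becomes $22,350.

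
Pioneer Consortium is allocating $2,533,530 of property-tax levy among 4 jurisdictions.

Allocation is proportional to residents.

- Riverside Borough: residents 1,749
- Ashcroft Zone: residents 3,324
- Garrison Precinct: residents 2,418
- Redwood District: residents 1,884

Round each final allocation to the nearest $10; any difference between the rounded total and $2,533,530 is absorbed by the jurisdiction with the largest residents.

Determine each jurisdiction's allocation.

Sum of residents: 1,749 + 3,324 + 2,418 + 1,884 = 9,375.
Unrounded shares: Riverside Borough 472,655.36; Ashcroft Zone 898,288.40; Garrison Precinct 653,448.06; Redwood District 509,138.19.
After rounding ($10): Riverside Borough $472,660; Ashcroft Zone $898,290; Garrison Precinct $653,450; Redwood District $509,140. Sum = $2,533,540.
Difference $2,533,530 − $2,533,540 = −$10 applied to largest residents (Ashcroft Zone): Ashcroft Zone becomes $898,280.

Riverside Borough: $472,660 · Ashcroft Zone: $898,280 · Garrison Precinct: $653,450 · Redwood District: $509,140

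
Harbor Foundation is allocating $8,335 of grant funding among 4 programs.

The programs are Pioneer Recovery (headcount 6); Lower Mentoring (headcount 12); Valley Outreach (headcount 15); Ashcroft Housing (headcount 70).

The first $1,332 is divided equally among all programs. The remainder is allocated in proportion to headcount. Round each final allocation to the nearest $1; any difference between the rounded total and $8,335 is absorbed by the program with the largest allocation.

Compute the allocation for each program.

First tranche $1,332 split equally: $333 each.
Remainder $7,003 by headcount (total 103): Pioneer Recovery 407.94 → $408; Lower Mentoring 815.88 → $816; Valley Outreach 1,019.85 → $1,020; Ashcroft Housing 4,759.32 → $4,759.
Totals: Pioneer Recovery $333 + $408 = $741; Lower Mentoring $333 + $816 = $1,149; Valley Outreach $333 + $1,020 = $1,353; Ashcroft Housing $333 + $4,759 = $5,092.

Pioneer Recovery: $741 | Lower Mentoring: $1,149 | Valley Outreach: $1,353 | Ashcroft Housing: $5,092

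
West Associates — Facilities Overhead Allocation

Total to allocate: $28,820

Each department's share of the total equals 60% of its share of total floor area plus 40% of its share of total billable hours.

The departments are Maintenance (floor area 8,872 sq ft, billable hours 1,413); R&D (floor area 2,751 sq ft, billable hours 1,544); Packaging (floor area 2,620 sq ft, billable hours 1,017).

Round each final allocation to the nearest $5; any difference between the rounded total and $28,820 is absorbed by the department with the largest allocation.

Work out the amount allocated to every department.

Totals — floor area 14,243, billable hours 3,974.
Combined weights (60% floor area + 40% billable hours): Maintenance 0.5160; R&D 0.2713; Packaging 0.2127.
Pro-rata amounts: Maintenance 14,870.14; R&D 7,818.83; Packaging 6,131.03.
At nearest $5: Maintenance $14,870; R&D $7,820; Packaging $6,130. Sum = $28,820.
Rounded total matches; no reconciliation needed.

Maintenance: $14,870; R&D: $7,820; Packaging: $6,130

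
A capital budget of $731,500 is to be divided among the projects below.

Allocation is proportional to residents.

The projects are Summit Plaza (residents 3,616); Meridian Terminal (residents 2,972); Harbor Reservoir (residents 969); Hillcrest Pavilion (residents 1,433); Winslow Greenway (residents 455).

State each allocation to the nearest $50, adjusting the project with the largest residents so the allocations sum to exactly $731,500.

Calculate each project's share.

Residents total: 3,616 + 2,972 + 969 + 1,433 + 455 = 9,445.
Pro-rata amounts: Summit Plaza 280,053.36; Meridian Terminal 230,176.60; Harbor Reservoir 75,047.49; Hillcrest Pavilion 110,983.54; Winslow Greenway 35,239.02.
Rounded to nearest $50: Summit Plaza $280,050; Meridian Terminal $230,200; Harbor Reservoir $75,050; Hillcrest Pavilion $111,000; Winslow Greenway $35,250. Sum = $731,550.
Difference $731,500 − $731,550 = −$50 applied to largest residents (Summit Plaza): Summit Plaza becomes $280,000.

Summit Plaza: $280,000 · Meridian Terminal: $230,200 · Harbor Reservoir: $75,050 · Hillcrest Pavilion: $111,000 · Winslow Greenway: $35,250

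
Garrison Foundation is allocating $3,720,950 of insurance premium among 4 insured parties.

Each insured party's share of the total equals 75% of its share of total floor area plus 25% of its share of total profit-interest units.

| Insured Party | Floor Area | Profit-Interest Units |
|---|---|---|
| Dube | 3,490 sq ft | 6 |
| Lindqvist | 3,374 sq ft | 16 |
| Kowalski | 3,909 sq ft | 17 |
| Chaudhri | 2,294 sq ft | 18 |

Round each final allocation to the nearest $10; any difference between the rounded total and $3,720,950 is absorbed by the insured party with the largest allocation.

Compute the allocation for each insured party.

Dube: $843,280 · Lindqvist: $981,700 · Kowalski: $1,112,280 · Chaudhri: $783,690

Totals — floor area 13,067, profit-interest units 57.
Composite weights (75% floor area + 25% profit-interest units): Dube 0.2266; Lindqvist 0.2638; Kowalski 0.2989; Chaudhri 0.2106.
Raw shares: Dube 843,277.25; Lindqvist 981,702.75; Kowalski 1,112,282.38; Chaudhri 783,687.62.
After rounding ($10): Dube $843,280; Lindqvist $981,700; Kowalski $1,112,280; Chaudhri $783,690. Sum = $3,720,950.
No rounding difference to absorb.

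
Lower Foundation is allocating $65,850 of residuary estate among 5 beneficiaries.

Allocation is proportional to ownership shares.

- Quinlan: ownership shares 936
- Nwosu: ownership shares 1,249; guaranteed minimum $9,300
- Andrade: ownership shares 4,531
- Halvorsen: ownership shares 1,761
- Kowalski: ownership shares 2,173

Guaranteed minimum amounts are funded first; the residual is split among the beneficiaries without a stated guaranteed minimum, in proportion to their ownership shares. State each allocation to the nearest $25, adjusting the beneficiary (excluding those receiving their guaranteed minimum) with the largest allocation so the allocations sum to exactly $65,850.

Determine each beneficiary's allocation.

Quinlan: $5,625 | Nwosu: $9,300 | Andrade: $27,250 | Halvorsen: $10,600 | Kowalski: $13,075

Fund the minimums — Nwosu $9,300. Balance $56,550.
Balance split over remaining ownership shares 9,401: Quinlan 5,630.34 → $5,625; Andrade 27,255.40 → $27,250; Halvorsen 10,592.97 → $10,600; Kowalski 13,071.28 → $13,075.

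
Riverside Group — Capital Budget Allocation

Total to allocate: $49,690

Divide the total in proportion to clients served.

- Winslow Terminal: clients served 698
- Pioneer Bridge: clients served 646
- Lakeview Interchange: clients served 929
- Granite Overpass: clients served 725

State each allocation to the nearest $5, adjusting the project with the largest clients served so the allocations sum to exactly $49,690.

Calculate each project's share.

Clients served total: 698 + 646 + 929 + 725 = 2,998.
Raw shares: Winslow Terminal 11,568.92; Pioneer Bridge 10,707.05; Lakeview Interchange 15,397.60; Granite Overpass 12,016.43.
After rounding ($5): Winslow Terminal $11,570; Pioneer Bridge $10,705; Lakeview Interchange $15,400; Granite Overpass $12,015. Sum = $49,690.
Rounded total matches; no reconciliation needed.

Winslow Terminal: $11,570 | Pioneer Bridge: $10,705 | Lakeview Interchange: $15,400 | Granite Overpass: $12,015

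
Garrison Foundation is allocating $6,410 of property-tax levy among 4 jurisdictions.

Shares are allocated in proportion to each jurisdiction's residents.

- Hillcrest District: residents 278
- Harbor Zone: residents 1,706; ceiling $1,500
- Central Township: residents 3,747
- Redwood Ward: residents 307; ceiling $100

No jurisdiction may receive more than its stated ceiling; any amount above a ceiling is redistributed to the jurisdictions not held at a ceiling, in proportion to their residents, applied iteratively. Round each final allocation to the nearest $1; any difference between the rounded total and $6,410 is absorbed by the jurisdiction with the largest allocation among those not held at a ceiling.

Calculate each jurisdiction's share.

Combined residents = 6,038.
Pro-rata shares before constraints: Hillcrest District 295.13; Harbor Zone 1,811.11; Central Township 3,977.85; Redwood Ward 325.91.
Capped: Harbor Zone ($1,500), Redwood Ward ($100); remaining pool $4,810 reallocated over remaining residents 4,025.
Remaining shares: Hillcrest District 332.22 → $332; Central Township 4,477.78 → $4,478.

Hillcrest District: $332 | Harbor Zone: $1,500 | Central Township: $4,478 | Redwood Ward: $100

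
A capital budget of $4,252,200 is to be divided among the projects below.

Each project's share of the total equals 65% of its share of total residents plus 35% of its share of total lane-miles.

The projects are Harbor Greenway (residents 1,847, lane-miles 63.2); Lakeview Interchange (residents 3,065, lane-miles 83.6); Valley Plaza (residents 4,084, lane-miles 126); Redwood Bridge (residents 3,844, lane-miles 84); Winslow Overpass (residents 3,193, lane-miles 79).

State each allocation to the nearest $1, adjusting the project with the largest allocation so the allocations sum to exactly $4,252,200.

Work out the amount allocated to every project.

Harbor Greenway: $534,234; Lakeview Interchange: $813,872; Valley Plaza: $1,134,335; Redwood Bridge: $949,530; Winslow Overpass: $820,229

Residents total 16,033; lane-miles total 435.8.
Combined weights (65% residents + 35% lane-miles): Harbor Greenway 0.1256; Lakeview Interchange 0.1914; Valley Plaza 0.2668; Redwood Bridge 0.2233; Winslow Overpass 0.1929.
Unrounded shares: Harbor Greenway 534,234.35; Lakeview Interchange 813,872.06; Valley Plaza 1,134,334.81; Redwood Bridge 949,529.94; Winslow Overpass 820,228.85.
Rounded to nearest $1: Harbor Greenway $534,234; Lakeview Interchange $813,872; Valley Plaza $1,134,335; Redwood Bridge $949,530; Winslow Overpass $820,229. Sum = $4,252,200.
No rounding difference to absorb.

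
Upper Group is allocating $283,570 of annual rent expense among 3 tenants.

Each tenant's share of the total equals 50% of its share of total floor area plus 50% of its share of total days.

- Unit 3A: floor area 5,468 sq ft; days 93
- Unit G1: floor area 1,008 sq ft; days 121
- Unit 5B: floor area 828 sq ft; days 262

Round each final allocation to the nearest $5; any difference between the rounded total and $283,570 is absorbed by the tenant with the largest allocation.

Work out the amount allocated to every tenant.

Unit 3A: $133,845 | Unit G1: $55,610 | Unit 5B: $94,115

Totals — floor area 7,304, days 476.
Blended shares (50% floor area + 50% days): Unit 3A 0.4720; Unit G1 0.1961; Unit 5B 0.3319.
Proportional shares: Unit 3A 133,846.32; Unit G1 55,609.25; Unit 5B 94,114.43.
Rounded to nearest $5: Unit 3A $133,845; Unit G1 $55,610; Unit 5B $94,115. Sum = $283,570.
Sum already equals the total — no adjustment.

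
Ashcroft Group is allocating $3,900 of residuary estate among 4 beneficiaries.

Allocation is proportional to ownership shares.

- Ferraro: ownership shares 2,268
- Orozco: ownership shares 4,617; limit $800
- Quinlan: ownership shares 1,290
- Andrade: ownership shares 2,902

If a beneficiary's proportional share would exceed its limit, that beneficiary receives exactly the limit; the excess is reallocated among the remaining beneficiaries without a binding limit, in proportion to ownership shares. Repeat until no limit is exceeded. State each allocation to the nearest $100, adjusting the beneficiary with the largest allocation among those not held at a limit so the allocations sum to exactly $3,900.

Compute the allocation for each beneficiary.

Ownership shares total: 11,077.
Pro-rata shares before constraints: Ferraro 798.52; Orozco 1,625.56; Quinlan 454.18; Andrade 1,021.74.
Cap binds for Orozco ($800); residual $3,100 reallocated over remaining ownership shares 6,460.
Shares after redistribution: Ferraro 1,088.36 → $1,100; Quinlan 619.04 → $600; Andrade 1,392.60 → $1,400.

Ferraro: $1,100; Orozco: $800; Quinlan: $600; Andrade: $1,400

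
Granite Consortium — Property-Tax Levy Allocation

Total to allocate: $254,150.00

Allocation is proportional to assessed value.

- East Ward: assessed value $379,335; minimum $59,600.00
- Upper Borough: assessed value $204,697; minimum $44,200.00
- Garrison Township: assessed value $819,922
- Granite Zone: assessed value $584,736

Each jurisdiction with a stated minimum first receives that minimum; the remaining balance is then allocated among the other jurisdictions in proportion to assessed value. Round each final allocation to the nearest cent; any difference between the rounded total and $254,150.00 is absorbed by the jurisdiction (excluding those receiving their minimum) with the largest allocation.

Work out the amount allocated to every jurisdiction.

East Ward: $59,600.00 · Upper Borough: $44,200.00 · Garrison Township: $87,761.77 · Granite Zone: $62,588.23

Guaranteed amounts: East Ward $59,600.00; Upper Borough $44,200.00. Balance $150,350.00.
Balance split over remaining assessed value 1,404,658: Garrison Township 87,761.7703 → $87,761.77; Granite Zone 62,588.2297 → $62,588.23.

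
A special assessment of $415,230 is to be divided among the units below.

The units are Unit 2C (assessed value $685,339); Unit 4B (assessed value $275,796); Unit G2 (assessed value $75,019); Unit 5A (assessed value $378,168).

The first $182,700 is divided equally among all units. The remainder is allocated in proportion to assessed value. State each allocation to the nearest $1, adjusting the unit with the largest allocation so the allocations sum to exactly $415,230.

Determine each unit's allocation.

Unit 2C: $158,352 · Unit 4B: $91,019 · Unit G2: $58,009 · Unit 5A: $107,850

Equal tier: $182,700 ÷ 4 = $45,675 apiece.
Remainder $232,530 by assessed value (total 1,414,322): Unit 2C 112,677.22 → $112,677; Unit 4B 45,343.88 → $45,344; Unit G2 12,333.94 → $12,334; Unit 5A 62,174.95 → $62,175.
Totals: Unit 2C $45,675 + $112,677 = $158,352; Unit 4B $45,675 + $45,344 = $91,019; Unit G2 $45,675 + $12,334 = $58,009; Unit 5A $45,675 + $62,175 = $107,850.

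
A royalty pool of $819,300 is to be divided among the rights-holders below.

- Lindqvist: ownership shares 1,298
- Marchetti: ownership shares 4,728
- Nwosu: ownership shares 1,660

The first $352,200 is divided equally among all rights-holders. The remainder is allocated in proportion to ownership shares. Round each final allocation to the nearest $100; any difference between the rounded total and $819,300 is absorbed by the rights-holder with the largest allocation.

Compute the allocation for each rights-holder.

Lindqvist: $196,300 · Marchetti: $404,700 · Nwosu: $218,300

First tranche $352,200 split equally: $117,400 each.
Remainder $467,100 by ownership shares (total 7,686): Lindqvist 78,883.14 → $78,900; Marchetti 287,333.96 → $287,300; Nwosu 100,882.90 → $100,900.
Totals: Lindqvist $117,400 + $78,900 = $196,300; Marchetti $117,400 + $287,300 = $404,700; Nwosu $117,400 + $100,900 = $218,300.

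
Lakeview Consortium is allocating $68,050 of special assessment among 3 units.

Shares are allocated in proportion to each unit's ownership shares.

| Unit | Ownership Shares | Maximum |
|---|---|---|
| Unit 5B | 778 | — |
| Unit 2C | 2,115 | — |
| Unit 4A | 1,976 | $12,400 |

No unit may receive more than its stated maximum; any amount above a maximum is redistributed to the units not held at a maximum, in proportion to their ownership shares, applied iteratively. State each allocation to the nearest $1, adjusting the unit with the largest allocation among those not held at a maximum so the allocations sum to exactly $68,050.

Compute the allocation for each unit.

Total ownership shares = 4,869.
Proportional shares (ignoring caps): Unit 5B 10,873.46; Unit 2C 29,559.61; Unit 4A 27,616.92.
Held at cap: Unit 4A ($12,400); balance $55,650 reallocated over remaining ownership shares 2,893.
Redistributed shares: Unit 5B 14,965.68 → $14,966; Unit 2C 40,684.32 → $40,684.

Unit 5B: $14,966 · Unit 2C: $40,684 · Unit 4A: $12,400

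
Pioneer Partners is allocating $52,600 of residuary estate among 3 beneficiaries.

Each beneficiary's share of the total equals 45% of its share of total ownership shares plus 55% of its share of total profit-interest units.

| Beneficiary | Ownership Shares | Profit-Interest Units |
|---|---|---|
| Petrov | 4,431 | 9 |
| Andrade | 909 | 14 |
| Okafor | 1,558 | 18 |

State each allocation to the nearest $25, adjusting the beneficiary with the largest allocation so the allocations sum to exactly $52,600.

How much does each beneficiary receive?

Ownership shares total 6,898; profit-interest units total 41.
Blended shares (45% ownership shares + 55% profit-interest units): Petrov 0.4098; Andrade 0.2471; Okafor 0.3431.
Proportional shares: Petrov 21,555.15; Andrade 12,997.71; Okafor 18,047.14.
After rounding ($25): Petrov $21,550; Andrade $13,000; Okafor $18,050. Sum = $52,600.
Sum already equals the total — no adjustment.

Petrov: $21,550 | Andrade: $13,000 | Okafor: $18,050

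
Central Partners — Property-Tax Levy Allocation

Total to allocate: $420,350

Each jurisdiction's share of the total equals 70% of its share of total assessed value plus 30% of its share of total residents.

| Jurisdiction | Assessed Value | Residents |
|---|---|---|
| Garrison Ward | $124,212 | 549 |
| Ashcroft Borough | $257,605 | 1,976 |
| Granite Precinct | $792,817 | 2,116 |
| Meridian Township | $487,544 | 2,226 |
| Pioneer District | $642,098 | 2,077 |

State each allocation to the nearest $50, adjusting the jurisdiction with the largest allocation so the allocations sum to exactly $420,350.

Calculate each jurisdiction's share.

Assessed value total 2,304,276; residents total 8,944.
Blended shares (70% assessed value + 30% residents): Garrison Ward 0.0561; Ashcroft Borough 0.1445; Granite Precinct 0.3118; Meridian Township 0.2228; Pioneer District 0.2647.
Pro-rata amounts: Garrison Ward 23,601.85; Ashcroft Borough 60,755.33; Granite Precinct 131,073.25; Meridian Township 93,642.29; Pioneer District 111,277.28.
Rounded to nearest $50: Garrison Ward $23,600; Ashcroft Borough $60,750; Granite Precinct $131,050; Meridian Township $93,650; Pioneer District $111,300. Sum = $420,350.
Rounded total matches; no reconciliation needed.

Garrison Ward: $23,600 | Ashcroft Borough: $60,750 | Granite Precinct: $131,050 | Meridian Township: $93,650 | Pioneer District: $111,300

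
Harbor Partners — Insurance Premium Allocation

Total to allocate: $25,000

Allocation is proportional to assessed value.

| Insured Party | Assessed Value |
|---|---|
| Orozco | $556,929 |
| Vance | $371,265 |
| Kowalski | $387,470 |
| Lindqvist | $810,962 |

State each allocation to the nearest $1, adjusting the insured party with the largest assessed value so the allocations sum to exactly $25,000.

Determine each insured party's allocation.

Total assessed value = 2,126,626.
Pro-rata amounts: Orozco 556,929/2,126,626 × $25,000 = 6,547.10; Vance 371,265/2,126,626 × $25,000 = 4,364.48; Kowalski 387,470/2,126,626 × $25,000 = 4,554.99; Lindqvist 810,962/2,126,626 × $25,000 = 9,533.43.
At nearest $1: Orozco $6,547; Vance $4,364; Kowalski $4,555; Lindqvist $9,533. Sum = $24,999.
Difference $25,000 − $24,999 = +$1 applied to largest assessed value (Lindqvist): Lindqvist becomes $9,534.

Orozco: $6,547; Vance: $4,364; Kowalski: $4,555; Lindqvist: $9,534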